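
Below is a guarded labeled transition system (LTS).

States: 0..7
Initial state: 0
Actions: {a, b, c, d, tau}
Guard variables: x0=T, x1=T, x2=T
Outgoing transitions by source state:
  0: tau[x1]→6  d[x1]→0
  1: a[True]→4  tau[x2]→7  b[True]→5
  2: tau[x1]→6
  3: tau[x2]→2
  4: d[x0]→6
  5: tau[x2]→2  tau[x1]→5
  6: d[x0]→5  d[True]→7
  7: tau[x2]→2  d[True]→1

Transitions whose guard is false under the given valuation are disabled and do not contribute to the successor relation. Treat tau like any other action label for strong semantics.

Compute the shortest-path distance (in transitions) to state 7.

Answer: 2

Analysis:
Layered search for 7:
  Layer 0: {0}
  Layer 1: {6}
  Layer 2: {5,7}
7 enters at depth 2; path tau·d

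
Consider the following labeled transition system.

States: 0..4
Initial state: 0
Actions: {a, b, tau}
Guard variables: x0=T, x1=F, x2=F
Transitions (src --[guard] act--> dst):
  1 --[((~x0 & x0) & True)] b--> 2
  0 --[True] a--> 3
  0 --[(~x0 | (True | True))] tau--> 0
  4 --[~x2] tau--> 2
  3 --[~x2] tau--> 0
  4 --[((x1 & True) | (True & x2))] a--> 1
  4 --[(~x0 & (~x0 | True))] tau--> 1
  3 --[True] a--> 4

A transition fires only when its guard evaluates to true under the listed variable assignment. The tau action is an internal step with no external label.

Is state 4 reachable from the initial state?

After dropping false guards: 5 live edges.
depth 0: {0}
depth 1: {3}  now seen {0,3}
depth 2: {4}  now seen {0,3,4}
depth 3: {2}  now seen {0,2,3,4}
Reachable = {0,2,3,4}
witness 4: a·a

Answer: REACHABLE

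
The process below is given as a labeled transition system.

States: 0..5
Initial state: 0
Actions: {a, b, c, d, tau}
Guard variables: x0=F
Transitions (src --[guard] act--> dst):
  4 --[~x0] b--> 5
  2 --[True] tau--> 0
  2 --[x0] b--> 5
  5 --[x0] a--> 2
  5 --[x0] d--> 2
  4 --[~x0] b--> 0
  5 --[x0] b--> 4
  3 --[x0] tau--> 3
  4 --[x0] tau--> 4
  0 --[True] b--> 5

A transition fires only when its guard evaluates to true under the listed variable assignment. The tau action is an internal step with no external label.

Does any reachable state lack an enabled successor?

R = {0,5}
  0: b→5  [deg 1]
  5: ∅  [no exit]
Path to 5: b

Answer: DEADLOCK at state 5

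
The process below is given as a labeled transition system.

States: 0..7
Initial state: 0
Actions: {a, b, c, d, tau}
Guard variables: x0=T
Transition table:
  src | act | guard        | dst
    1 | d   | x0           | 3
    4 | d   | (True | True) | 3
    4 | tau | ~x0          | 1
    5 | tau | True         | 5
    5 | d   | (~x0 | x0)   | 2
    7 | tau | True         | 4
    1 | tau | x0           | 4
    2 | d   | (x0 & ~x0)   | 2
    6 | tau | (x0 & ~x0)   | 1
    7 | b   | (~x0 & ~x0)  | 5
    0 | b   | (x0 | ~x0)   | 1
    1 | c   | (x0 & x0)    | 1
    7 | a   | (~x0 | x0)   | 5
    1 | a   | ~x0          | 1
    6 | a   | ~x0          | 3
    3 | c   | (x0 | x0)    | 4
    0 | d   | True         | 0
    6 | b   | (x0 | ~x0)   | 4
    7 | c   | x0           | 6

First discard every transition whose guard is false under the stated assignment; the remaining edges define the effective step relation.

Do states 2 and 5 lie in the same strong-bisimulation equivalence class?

Answer: NOT BISIMILAR

Working:
Refine partition for ~:
  P[0] = {{0,1,2,3,4,5,6,7}}
  P[1] = {{0},{1},{2},{3},{4},{5},{6},{7}}
stable after 2 split(s): 8 block(s)
2∈{2}, 5∈{5}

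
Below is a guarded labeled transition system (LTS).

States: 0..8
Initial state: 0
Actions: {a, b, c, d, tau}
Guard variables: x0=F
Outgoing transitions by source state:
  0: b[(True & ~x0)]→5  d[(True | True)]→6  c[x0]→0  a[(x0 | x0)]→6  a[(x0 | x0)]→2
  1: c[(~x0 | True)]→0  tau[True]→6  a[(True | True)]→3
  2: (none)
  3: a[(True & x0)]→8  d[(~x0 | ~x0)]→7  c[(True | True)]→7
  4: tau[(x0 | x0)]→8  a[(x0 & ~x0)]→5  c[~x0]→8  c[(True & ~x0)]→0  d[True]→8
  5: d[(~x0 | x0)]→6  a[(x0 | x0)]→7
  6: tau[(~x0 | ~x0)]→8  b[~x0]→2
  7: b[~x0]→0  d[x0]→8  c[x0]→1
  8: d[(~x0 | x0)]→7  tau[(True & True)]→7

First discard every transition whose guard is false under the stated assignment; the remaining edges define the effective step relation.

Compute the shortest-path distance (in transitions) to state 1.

Answer: UNREACHABLE

Trace:
Layered search for 1:
  L0 = {0}
  L1 = {5,6}
  L2 = {2,8}
  L3 = {7}
1 never appears.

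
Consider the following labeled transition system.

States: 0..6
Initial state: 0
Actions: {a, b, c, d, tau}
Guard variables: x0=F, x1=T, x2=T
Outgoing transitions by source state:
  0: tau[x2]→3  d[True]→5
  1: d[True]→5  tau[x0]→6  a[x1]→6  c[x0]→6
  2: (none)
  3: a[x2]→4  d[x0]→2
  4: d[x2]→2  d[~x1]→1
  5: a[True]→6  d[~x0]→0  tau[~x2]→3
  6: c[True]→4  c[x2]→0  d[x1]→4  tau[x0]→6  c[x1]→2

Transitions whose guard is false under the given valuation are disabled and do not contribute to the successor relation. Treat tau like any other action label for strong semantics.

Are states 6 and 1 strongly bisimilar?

Answer: NOT BISIMILAR

Analysis:
Bisimulation quotient by refinement:
  π0 = {{0,1,2,3,4,5,6}}
  π1 = {{0},{1,5},{2},{3},{4},{6}}
  π2 = {{0},{1},{2},{3},{4},{5},{6}}
stable after 3 split(s): 7 block(s)
class of 6: {6}; class of 1: {1}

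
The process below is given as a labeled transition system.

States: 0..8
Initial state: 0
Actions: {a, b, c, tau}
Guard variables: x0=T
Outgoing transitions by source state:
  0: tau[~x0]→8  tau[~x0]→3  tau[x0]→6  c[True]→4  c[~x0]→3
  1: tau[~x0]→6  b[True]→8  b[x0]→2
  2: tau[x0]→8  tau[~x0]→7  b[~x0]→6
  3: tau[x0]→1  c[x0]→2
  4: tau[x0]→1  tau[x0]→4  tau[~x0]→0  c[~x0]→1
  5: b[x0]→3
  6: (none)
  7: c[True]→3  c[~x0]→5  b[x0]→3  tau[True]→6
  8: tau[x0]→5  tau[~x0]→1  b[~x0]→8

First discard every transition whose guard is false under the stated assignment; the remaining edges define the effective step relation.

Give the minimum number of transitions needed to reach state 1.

Layered search for 1:
  depth 0: {0}
  depth 1: {4,6}
  depth 2: {1}
depth(1)=2, e.g. c·tau

Answer: 2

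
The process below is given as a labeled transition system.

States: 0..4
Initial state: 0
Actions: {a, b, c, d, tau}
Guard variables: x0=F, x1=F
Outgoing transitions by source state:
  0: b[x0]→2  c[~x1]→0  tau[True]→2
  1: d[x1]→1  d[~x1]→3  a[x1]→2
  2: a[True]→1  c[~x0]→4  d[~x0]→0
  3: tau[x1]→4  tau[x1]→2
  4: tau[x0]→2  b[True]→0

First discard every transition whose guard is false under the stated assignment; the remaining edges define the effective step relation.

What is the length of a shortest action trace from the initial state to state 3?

Answer: 3

Trace:
Breadth-first toward 3:
  Layer 0: {0}
  Layer 1: {2}
  Layer 2: {1,4}
  Layer 3: {3}
first hit 3 at d=3 via tau·a·d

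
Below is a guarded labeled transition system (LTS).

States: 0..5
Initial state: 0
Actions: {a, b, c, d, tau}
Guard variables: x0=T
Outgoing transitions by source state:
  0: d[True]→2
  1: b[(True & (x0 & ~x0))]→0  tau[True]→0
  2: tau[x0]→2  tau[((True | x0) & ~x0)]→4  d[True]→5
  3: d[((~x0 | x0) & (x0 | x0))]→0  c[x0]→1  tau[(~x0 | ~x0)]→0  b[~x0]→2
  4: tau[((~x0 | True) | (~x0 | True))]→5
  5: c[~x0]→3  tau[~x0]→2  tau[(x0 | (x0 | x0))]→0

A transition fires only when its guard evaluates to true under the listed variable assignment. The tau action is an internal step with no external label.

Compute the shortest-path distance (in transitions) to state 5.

Layered search for 5:
  L0 = {0}
  L1 = {2}
  L2 = {5}
first hit 5 at d=2 via d·d

Answer: 2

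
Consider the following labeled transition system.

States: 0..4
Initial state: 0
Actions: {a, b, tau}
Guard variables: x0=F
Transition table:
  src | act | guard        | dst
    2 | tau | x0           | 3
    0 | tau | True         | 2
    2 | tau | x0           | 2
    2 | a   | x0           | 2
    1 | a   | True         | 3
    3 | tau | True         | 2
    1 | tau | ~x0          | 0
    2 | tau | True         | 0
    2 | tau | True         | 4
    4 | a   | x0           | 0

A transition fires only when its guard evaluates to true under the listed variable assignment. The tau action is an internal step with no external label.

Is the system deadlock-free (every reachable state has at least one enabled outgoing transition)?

R = {0,2,4}
  0: tau→2  [1 out]
  2: tau→0  tau→4  [2 out]
  4: ∅  [STUCK]
witness 4: tau·tau

Answer: DEADLOCK at state 4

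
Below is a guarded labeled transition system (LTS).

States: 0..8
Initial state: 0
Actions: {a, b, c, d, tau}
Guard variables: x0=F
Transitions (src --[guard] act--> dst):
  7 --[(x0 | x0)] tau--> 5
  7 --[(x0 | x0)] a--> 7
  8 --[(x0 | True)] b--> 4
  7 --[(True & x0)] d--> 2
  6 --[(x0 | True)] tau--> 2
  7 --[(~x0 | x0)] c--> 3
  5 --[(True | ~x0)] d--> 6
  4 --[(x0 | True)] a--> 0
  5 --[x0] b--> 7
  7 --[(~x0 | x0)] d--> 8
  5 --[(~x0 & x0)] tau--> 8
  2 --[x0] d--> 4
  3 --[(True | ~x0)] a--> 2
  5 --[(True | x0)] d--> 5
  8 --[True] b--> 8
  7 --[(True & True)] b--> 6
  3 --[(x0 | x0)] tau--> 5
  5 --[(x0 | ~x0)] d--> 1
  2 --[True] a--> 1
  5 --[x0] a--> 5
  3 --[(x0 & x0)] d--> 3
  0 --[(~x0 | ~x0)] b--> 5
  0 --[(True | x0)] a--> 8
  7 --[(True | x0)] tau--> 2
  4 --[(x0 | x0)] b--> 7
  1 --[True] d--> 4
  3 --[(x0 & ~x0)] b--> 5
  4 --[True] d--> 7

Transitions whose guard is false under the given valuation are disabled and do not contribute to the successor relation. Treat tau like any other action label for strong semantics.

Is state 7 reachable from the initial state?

Answer: REACHABLE

Working:
After dropping false guards: 17 live edges.
Layer 0: {0}
Layer 1: {5,8}  cumulative {0,5,8}
Layer 2: {1,4,6}  cumulative {0,1,4,5,6,8}
Layer 3: {2,7}  cumulative {0,1,2,4,5,6,7,8}
Layer 4: {3}  cumulative {0,1,2,3,4,5,6,7,8}
Reachable = {0,1,2,3,4,5,6,7,8}
witness 7: a·b·d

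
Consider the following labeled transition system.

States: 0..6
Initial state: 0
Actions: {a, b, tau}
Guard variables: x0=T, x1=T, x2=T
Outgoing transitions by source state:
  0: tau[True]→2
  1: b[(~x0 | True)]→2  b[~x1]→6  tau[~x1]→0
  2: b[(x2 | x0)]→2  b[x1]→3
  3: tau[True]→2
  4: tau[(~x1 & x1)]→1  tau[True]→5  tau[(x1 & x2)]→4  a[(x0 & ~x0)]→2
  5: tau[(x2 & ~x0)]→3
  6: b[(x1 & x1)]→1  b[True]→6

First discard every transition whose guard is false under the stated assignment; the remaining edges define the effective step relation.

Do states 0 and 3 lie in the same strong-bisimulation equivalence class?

Compute ~ classes (split until stable):
  round 0: {{0,1,2,3,4,5,6}}
  round 1: {{0,3,4},{1,2,6},{5}}
  round 2: {{0,3},{1,6},{2},{4},{5}}
  round 3: {{0,3},{1},{2},{4},{5},{6}}
Fixed point at round 4; 6 class(es).
class of 0: {0,3}; class of 3: {0,3}

Answer: BISIMILAR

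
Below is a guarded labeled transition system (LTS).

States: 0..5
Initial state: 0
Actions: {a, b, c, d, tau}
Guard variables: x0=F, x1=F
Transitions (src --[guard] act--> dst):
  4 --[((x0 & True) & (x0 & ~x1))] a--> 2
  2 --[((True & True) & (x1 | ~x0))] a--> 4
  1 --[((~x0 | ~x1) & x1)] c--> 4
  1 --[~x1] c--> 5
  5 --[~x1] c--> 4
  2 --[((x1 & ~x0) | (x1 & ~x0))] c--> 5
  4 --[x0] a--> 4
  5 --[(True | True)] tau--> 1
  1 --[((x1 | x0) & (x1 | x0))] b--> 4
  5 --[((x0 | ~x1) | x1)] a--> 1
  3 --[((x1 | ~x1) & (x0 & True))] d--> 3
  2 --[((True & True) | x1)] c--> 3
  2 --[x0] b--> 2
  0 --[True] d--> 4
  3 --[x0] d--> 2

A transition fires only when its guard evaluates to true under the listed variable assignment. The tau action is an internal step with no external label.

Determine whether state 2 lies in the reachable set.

7 transition(s) survive guard evaluation.
Layer 0: {0}
Layer 1: {4}  now seen {0,4}
R = {0,4}

Answer: UNREACHABLE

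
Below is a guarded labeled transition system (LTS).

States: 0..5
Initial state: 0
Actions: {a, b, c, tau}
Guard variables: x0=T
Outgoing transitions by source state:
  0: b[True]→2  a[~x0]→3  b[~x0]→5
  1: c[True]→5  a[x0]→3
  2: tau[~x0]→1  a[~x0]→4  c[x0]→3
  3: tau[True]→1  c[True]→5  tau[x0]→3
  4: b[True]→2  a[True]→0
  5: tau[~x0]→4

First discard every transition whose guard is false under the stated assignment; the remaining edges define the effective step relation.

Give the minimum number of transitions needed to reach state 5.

Breadth-first toward 5:
  Layer 0: {0}
  Layer 1: {2}
  Layer 2: {3}
  Layer 3: {1,5}
first hit 5 at d=3 via b·c·c

Answer: 3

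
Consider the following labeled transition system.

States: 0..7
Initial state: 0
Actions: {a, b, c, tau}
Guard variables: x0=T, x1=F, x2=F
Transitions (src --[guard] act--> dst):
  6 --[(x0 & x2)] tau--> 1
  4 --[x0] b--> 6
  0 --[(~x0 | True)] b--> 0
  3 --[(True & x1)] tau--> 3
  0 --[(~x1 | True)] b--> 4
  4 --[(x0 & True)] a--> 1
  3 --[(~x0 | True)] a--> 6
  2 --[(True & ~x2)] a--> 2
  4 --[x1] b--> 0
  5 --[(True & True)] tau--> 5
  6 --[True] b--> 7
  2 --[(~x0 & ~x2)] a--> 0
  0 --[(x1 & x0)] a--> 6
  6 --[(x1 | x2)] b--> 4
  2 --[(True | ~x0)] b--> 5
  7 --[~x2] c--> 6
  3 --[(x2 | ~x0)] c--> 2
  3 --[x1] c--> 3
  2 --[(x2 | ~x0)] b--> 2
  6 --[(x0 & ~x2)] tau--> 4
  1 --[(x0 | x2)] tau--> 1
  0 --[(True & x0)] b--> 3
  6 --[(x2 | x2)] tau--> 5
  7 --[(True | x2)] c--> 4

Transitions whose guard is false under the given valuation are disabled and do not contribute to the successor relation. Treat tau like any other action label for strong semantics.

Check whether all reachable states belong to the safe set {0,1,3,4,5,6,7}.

Answer: INVARIANT HOLDS

Working:
Allowed set {0,1,3,4,5,6,7}
R = {0,1,3,4,6,7}
  0: safe
  1: safe
  3: safe
  4: safe
  6: safe
  7: safe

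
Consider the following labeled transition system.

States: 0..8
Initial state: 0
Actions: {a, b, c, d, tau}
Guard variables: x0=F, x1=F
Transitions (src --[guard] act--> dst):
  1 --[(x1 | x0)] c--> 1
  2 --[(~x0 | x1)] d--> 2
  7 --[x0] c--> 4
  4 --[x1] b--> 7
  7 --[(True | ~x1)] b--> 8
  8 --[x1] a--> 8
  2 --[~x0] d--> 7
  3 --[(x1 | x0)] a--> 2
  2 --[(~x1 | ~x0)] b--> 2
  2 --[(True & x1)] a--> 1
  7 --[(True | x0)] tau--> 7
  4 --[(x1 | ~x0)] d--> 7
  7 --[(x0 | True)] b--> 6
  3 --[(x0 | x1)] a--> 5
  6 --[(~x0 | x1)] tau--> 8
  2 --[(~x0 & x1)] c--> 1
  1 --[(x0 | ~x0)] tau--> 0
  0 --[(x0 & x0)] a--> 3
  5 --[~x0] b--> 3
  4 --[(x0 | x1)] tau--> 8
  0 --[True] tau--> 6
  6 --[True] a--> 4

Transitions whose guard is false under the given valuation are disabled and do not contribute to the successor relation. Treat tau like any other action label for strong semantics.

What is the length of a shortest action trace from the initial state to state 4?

Answer: 2

Trace:
Breadth-first toward 4:
  depth 0: {0}
  depth 1: {6}
  depth 2: {4,8}
depth(4)=2, e.g. tau·a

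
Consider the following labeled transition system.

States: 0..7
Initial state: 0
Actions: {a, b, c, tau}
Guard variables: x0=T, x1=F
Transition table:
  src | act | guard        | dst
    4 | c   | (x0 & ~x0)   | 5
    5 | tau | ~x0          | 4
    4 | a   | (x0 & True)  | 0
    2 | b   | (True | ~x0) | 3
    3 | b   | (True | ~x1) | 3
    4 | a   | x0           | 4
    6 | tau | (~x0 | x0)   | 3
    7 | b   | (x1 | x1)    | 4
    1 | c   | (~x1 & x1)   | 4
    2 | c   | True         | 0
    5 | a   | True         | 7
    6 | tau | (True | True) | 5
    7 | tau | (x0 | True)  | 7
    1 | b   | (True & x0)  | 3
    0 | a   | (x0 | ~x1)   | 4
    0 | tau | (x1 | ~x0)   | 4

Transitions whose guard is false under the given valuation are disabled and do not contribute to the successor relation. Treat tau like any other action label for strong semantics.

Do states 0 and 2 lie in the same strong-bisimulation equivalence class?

Answer: NOT BISIMILAR

Trace:
Refine partition for ~:
  π0 = {{0,1,2,3,4,5,6,7}}
  π1 = {{0,4,5},{1,3},{2},{6,7}}
  π2 = {{0,4},{1,3},{2},{5},{6},{7}}
6 equivalence class(es) (converged in 3)
class of 0: {0,4}; class of 2: {2}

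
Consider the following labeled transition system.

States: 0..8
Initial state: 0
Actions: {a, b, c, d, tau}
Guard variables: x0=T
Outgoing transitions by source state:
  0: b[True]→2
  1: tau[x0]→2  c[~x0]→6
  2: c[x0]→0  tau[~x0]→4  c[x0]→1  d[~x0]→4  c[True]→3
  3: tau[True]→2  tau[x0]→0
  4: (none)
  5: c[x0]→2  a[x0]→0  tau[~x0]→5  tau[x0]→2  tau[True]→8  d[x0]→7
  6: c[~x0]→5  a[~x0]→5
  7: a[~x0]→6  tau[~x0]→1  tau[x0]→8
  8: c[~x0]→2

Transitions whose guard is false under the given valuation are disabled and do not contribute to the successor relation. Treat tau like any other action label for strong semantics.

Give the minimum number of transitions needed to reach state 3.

Answer: 2

Working:
BFS to 3:
  depth 0: {0}
  depth 1: {2}
  depth 2: {1,3}
first hit 3 at d=2 via b·c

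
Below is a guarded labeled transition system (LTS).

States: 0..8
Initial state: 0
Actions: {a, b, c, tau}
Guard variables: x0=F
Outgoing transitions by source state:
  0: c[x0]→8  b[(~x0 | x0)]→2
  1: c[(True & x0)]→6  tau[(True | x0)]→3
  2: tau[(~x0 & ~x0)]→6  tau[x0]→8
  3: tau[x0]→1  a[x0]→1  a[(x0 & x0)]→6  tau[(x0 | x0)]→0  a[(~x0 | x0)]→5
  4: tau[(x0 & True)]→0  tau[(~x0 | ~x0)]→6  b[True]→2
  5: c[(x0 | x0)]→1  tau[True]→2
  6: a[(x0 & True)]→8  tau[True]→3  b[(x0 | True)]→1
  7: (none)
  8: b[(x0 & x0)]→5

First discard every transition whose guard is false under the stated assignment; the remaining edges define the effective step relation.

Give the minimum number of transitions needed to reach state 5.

Layered search for 5:
  depth 0: {0}
  depth 1: {2}
  depth 2: {6}
  depth 3: {1,3}
  depth 4: {5}
depth(5)=4, e.g. b·tau·tau·a

Answer: 4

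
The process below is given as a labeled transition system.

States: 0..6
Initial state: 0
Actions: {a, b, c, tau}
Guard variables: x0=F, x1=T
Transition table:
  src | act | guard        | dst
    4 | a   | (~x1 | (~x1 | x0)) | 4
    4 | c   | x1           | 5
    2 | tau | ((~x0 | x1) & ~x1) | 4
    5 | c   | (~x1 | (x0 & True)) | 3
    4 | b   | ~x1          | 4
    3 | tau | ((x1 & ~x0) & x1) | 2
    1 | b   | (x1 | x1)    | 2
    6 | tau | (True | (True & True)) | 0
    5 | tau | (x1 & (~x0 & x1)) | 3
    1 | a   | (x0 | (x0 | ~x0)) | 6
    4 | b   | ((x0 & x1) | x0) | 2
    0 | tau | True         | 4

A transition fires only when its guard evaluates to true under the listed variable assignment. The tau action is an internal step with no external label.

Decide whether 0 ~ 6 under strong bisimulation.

Bisimulation quotient by refinement:
  π0 = {{0,1,2,3,4,5,6}}
  π1 = {{0,3,5,6},{1},{2},{4}}
  π2 = {{0},{1},{2},{3},{4},{5,6}}
  π3 = {{0},{1},{2},{3},{4},{5},{6}}
stable after 4 split(s): 7 block(s)
0∈{0}, 6∈{6}

Answer: NOT BISIMILAR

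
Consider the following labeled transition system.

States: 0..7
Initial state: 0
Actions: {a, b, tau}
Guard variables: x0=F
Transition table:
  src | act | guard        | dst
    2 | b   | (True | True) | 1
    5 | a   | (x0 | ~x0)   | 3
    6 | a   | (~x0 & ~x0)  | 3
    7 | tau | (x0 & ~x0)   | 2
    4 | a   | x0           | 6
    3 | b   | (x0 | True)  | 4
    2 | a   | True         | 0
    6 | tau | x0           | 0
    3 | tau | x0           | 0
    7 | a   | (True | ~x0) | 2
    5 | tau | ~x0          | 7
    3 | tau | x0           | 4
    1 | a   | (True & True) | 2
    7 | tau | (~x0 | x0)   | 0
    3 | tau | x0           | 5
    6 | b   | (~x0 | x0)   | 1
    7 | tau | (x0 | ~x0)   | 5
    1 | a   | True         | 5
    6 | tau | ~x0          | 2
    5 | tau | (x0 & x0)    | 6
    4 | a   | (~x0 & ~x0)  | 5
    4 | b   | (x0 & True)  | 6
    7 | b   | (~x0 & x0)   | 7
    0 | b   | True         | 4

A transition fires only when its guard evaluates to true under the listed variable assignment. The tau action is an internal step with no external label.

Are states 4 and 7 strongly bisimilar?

Bisimulation quotient by refinement:
  P[0] = {{0,1,2,3,4,5,6,7}}
  P[1] = {{0,3},{1,4},{2},{5,7},{6}}
  P[2] = {{0,3},{1},{2},{4},{5},{6},{7}}
stable after 3 split(s): 7 block(s)
class of 4: {4}; class of 7: {7}

Answer: NOT BISIMILAR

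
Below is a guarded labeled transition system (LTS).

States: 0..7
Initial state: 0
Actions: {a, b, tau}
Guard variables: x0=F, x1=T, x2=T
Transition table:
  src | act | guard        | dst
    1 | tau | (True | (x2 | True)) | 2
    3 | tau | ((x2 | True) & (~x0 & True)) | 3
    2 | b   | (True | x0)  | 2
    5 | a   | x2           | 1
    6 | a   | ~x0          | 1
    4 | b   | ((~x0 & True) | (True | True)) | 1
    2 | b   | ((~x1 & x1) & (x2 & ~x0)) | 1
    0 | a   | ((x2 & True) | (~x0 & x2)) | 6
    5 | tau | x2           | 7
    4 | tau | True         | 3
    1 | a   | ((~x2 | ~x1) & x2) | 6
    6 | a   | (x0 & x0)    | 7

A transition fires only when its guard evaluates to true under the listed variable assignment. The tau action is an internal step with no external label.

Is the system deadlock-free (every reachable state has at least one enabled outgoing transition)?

Answer: DEADLOCK-FREE

Working:
Reach set: {0,1,2,6}
  0: a→6  [deg 1]
  1: tau→2  [deg 1]
  2: b→2  [deg 1]
  6: a→1  [deg 1]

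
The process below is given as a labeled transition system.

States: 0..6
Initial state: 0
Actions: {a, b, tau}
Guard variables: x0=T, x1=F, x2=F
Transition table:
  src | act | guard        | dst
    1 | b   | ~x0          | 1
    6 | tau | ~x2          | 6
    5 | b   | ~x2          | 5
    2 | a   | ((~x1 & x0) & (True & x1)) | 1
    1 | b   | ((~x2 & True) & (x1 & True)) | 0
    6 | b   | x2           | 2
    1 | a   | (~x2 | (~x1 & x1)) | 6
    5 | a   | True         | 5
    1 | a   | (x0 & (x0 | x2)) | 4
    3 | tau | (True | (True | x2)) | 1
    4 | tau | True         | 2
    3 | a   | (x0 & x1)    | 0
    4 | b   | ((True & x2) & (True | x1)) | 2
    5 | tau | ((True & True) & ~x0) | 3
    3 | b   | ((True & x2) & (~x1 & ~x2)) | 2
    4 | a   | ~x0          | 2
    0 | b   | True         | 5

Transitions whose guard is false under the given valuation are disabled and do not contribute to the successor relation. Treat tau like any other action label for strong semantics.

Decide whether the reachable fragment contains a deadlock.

Answer: DEADLOCK-FREE

Working:
R = {0,5}
  0: b→5  [1 exit(s)]
  5: a→5  b→5  [2 exit(s)]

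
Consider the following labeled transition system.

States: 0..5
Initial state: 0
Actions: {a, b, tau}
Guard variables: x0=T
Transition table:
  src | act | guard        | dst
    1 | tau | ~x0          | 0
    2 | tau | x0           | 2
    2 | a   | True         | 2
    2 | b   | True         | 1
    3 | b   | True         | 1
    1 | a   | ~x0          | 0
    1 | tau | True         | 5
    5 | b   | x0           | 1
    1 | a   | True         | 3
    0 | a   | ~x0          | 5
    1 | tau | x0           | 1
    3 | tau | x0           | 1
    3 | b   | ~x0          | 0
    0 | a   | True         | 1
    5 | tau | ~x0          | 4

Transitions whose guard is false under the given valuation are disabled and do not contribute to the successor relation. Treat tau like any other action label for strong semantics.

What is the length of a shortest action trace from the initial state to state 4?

Layered search for 4:
  L0 = {0}
  L1 = {1}
  L2 = {3,5}
4 never appears.

Answer: UNREACHABLE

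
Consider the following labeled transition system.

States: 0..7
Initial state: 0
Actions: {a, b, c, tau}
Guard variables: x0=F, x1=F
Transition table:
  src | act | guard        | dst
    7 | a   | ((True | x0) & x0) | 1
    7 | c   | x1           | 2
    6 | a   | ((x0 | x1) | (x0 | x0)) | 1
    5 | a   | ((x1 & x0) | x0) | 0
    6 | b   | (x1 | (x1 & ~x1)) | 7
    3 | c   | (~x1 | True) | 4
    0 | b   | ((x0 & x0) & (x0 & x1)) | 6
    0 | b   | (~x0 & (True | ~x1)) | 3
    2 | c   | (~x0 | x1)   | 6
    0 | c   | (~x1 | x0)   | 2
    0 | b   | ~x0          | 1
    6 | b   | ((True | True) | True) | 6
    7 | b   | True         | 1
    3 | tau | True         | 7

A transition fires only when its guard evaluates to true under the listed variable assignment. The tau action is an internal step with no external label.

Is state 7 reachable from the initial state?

Guard filter leaves 8 enabled edge(s).
depth 0: {0}
depth 1: {1,2,3}  total {0,1,2,3}
depth 2: {4,6,7}  total {0,1,2,3,4,6,7}
Reachable = {0,1,2,3,4,6,7}
witness 7: b·tau

Answer: REACHABLE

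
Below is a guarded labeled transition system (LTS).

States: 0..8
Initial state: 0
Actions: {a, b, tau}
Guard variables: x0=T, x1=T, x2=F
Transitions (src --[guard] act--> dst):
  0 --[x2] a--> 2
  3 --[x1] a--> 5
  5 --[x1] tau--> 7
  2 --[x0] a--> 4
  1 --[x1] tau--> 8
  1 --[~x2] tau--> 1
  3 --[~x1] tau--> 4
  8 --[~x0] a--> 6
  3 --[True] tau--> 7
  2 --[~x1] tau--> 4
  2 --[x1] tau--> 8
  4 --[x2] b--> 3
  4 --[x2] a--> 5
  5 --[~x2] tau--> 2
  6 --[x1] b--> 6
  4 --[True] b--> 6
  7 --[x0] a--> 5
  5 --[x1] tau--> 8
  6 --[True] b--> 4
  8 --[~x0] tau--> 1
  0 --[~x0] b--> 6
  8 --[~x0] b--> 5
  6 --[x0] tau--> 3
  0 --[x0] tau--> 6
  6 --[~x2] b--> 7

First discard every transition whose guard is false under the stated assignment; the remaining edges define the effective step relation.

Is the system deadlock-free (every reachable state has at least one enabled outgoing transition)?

R = {0,2,3,4,5,6,7,8}
  0: tau→6  [deg 1]
  2: a→4  tau→8  [deg 2]
  3: a→5  tau→7  [deg 2]
  4: b→6  [deg 1]
  5: tau→2  tau→7  tau→8  [deg 3]
  6: b→4  b→6  b→7  tau→3  [deg 4]
  7: a→5  [deg 1]
  8: ∅  [deadlock]
Path to 8: tau·b·a·tau

Answer: DEADLOCK at state 8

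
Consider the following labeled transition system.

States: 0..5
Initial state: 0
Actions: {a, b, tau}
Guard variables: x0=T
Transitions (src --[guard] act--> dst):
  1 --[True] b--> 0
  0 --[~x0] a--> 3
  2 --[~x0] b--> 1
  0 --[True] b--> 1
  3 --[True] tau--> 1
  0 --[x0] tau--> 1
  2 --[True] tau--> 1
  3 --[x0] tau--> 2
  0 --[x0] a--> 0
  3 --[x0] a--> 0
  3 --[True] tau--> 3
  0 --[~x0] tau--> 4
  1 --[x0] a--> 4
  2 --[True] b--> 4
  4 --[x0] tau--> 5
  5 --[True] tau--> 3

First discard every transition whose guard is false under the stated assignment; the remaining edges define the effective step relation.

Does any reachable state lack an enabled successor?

Reach set: {0,1,2,3,4,5}
  0: a→0  b→1  tau→1  [3 exit(s)]
  1: a→4  b→0  [2 exit(s)]
  2: b→4  tau→1  [2 exit(s)]
  3: a→0  tau→1  tau→2  tau→3  [4 exit(s)]
  4: tau→5  [1 exit(s)]
  5: tau→3  [1 exit(s)]

Answer: DEADLOCK-FREE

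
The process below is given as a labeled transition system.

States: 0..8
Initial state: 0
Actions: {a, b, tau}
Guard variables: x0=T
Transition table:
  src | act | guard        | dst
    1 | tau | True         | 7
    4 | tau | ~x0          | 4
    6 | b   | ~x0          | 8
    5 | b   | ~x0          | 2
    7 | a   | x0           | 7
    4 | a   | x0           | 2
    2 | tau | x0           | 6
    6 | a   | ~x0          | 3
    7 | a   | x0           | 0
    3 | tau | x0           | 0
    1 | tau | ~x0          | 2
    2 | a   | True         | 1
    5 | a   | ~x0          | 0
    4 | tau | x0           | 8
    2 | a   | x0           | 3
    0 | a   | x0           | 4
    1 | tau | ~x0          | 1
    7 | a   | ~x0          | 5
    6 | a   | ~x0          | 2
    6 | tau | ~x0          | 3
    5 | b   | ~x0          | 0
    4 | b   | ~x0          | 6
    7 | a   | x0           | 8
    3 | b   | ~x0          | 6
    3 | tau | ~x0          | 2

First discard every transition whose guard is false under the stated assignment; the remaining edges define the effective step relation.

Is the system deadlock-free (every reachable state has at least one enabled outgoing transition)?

Reachable = {0,1,2,3,4,6,7,8}
  0: a→4  [1 exit(s)]
  1: tau→7  [1 exit(s)]
  2: a→1  a→3  tau→6  [3 exit(s)]
  3: tau→0  [1 exit(s)]
  4: a→2  tau→8  [2 exit(s)]
  6: ∅  [STUCK]
  7: a→0  a→7  a→8  [3 exit(s)]
  8: ∅  [STUCK]
witness 6: a·a·tau

Answer: DEADLOCK at state 6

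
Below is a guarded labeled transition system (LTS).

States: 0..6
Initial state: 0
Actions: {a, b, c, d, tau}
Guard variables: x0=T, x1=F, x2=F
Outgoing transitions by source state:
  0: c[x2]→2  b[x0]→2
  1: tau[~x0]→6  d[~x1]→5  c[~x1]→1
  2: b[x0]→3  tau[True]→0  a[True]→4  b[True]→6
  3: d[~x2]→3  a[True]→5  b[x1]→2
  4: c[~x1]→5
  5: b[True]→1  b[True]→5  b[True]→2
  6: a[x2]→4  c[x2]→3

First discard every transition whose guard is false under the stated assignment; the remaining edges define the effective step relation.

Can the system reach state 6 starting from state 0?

Answer: REACHABLE

Working:
13 transition(s) survive guard evaluation.
Layer 0: {0}
Layer 1: {2}  now seen {0,2}
Layer 2: {3,4,6}  now seen {0,2,3,4,6}
Layer 3: {5}  now seen {0,2,3,4,5,6}
Layer 4: {1}  now seen {0,1,2,3,4,5,6}
Reachable = {0,1,2,3,4,5,6}
trace reaching 6: b·b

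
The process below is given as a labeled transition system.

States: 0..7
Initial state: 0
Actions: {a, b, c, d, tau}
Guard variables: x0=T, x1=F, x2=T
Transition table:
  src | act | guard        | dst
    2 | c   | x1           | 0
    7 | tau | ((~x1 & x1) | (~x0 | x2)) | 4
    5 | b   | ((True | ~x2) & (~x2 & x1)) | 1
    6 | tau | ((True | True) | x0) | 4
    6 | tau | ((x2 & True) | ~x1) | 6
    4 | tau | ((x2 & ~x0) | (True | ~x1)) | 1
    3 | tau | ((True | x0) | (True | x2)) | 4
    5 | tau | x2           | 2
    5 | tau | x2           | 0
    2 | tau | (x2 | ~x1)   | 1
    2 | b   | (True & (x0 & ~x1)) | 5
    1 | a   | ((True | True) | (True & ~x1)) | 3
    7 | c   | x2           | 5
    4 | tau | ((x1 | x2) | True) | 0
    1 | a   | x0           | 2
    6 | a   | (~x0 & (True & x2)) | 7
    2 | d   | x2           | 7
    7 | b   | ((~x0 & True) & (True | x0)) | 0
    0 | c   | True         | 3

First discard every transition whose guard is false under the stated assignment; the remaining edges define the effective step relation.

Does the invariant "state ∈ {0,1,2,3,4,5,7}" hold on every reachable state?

Answer: INVARIANT HOLDS

Trace:
Safe = {0,1,2,3,4,5,7}
Reachable = {0,1,2,3,4,5,7}
  0: ✓
  1: ✓
  2: ✓
  3: ✓
  4: ✓
  5: ✓
  7: ✓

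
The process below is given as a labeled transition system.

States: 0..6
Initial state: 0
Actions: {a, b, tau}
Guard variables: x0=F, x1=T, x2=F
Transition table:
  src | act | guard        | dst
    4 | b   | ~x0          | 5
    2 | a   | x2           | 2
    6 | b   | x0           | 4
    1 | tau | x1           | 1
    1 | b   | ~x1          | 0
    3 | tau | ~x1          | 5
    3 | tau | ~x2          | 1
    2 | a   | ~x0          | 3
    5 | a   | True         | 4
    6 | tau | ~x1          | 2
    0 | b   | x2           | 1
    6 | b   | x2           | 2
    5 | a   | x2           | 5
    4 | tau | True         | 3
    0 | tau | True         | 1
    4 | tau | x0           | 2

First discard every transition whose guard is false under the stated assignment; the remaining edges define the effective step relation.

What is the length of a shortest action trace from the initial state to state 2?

Answer: UNREACHABLE

Analysis:
Layered search for 2:
  Layer 0: {0}
  Layer 1: {1}
2 never appears.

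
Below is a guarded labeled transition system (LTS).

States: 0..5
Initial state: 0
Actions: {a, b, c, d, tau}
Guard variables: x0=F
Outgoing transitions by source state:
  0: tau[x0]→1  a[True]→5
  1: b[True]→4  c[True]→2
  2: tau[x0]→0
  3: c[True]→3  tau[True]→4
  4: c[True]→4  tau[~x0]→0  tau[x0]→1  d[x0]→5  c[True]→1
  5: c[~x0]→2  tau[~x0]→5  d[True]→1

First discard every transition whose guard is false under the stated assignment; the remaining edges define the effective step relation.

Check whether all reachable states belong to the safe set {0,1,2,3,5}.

Answer: INVARIANT VIOLATED at state 4

Analysis:
Safe = {0,1,2,3,5}
Reachable = {0,1,2,4,5}
  0: ✓
  1: ✓
  2: ✓
  4: outside
  5: ✓
reach 4 via a·d·b — violates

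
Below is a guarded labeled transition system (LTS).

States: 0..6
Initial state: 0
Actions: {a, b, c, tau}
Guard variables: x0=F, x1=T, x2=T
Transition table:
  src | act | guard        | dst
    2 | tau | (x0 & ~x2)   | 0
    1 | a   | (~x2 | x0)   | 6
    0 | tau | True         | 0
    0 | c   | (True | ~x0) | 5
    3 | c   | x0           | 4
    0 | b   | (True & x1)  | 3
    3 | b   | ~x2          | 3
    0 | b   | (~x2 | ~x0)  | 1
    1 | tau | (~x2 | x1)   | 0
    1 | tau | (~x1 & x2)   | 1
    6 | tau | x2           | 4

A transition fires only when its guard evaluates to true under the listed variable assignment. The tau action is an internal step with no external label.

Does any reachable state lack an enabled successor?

Answer: DEADLOCK at state 3

Trace:
Reach set: {0,1,3,5}
  0: b→1  b→3  c→5  tau→0  [4 exit(s)]
  1: tau→0  [1 exit(s)]
  3: ∅  [STUCK]
  5: ∅  [STUCK]
Path to 3: b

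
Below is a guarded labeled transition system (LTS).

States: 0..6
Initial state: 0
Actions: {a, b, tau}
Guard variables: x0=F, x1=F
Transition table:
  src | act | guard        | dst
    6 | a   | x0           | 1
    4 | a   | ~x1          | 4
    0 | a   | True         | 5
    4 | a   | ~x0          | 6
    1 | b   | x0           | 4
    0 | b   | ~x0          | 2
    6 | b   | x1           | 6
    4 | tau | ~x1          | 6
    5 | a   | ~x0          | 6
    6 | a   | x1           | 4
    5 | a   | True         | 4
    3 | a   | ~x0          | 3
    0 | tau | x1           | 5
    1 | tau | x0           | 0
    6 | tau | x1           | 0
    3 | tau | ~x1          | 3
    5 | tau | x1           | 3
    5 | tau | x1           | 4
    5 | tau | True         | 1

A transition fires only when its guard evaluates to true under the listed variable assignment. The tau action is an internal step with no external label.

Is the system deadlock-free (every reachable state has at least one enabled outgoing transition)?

Answer: DEADLOCK at state 1

Analysis:
R = {0,1,2,4,5,6}
  0: a→5  b→2  [deg 2]
  1: ∅  [no exit]
  2: ∅  [no exit]
  4: a→4  a→6  tau→6  [deg 3]
  5: a→4  a→6  tau→1  [deg 3]
  6: ∅  [no exit]
Path to 1: a·tau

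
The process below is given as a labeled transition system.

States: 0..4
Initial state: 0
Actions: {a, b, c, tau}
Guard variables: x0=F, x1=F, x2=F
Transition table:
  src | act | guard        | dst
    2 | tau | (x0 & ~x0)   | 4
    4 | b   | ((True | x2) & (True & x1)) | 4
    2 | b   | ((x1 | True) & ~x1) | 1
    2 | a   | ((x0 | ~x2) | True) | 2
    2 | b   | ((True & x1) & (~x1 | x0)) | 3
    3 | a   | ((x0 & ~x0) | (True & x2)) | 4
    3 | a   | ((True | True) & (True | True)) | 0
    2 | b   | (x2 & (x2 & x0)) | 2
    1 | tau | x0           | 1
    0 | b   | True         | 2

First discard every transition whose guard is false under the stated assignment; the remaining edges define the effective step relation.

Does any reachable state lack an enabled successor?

Reach set: {0,1,2}
  0: b→2  [deg 1]
  1: ∅  [no exit]
  2: a→2  b→1  [deg 2]
witness 1: b·b

Answer: DEADLOCK at state 1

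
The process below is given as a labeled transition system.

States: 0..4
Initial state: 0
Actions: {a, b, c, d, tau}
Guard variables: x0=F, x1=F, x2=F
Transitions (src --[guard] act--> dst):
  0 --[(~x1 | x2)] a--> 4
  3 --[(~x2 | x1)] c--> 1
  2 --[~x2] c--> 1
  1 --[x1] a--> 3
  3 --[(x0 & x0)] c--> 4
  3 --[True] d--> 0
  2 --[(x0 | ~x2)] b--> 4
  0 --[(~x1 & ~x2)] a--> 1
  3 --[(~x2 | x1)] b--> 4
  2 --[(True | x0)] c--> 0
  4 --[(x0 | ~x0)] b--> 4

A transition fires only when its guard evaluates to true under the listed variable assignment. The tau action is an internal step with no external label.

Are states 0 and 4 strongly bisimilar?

Answer: NOT BISIMILAR

Analysis:
Compute ~ classes (split until stable):
  π0 = {{0,1,2,3,4}}
  π1 = {{0},{1},{2},{3},{4}}
5 equivalence class(es) (converged in 2)
[0]={0}  [4]={4}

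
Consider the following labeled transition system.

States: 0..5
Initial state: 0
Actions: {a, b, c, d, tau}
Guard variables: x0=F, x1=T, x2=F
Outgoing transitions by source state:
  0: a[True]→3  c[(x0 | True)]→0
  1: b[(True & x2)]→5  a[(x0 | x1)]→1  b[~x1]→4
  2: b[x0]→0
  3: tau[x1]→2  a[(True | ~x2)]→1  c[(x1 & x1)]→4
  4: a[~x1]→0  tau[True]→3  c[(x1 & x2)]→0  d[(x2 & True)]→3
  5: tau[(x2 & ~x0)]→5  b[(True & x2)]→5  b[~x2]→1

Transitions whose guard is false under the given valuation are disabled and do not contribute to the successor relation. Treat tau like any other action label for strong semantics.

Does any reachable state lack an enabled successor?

Answer: DEADLOCK at state 2

Trace:
Reach set: {0,1,2,3,4}
  0: a→3  c→0  [2 out]
  1: a→1  [1 out]
  2: ∅  [no exit]
  3: a→1  c→4  tau→2  [3 out]
  4: tau→3  [1 out]
trace reaching 2: a·tau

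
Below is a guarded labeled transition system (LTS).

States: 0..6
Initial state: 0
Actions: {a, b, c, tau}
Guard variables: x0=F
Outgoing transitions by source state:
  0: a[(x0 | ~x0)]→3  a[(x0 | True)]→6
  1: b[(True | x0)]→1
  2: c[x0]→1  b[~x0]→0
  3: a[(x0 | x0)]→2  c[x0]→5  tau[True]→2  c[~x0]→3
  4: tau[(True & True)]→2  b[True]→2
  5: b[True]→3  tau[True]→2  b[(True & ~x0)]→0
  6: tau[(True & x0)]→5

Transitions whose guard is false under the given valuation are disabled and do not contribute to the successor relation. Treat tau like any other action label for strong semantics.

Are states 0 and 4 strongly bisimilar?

Bisimulation quotient by refinement:
  round 0: {{0,1,2,3,4,5,6}}
  round 1: {{0},{1,2},{3},{4,5},{6}}
  round 2: {{0},{1},{2},{3},{4},{5},{6}}
7 equivalence class(es) (converged in 3)
0∈{0}, 4∈{4}

Answer: NOT BISIMILAR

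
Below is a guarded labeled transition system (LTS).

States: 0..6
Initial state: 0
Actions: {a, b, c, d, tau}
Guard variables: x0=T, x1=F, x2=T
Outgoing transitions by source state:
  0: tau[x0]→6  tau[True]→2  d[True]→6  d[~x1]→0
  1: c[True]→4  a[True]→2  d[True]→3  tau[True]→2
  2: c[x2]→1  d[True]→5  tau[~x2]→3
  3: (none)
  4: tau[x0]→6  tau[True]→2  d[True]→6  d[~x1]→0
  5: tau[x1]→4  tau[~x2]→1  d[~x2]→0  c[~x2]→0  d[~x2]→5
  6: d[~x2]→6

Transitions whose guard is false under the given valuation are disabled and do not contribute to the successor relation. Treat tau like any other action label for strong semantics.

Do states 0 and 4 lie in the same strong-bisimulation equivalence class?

Bisimulation quotient by refinement:
  round 0: {{0,1,2,3,4,5,6}}
  round 1: {{0,4},{1},{2},{3,5,6}}
4 equivalence class(es) (converged in 2)
0∈{0,4}, 4∈{0,4}

Answer: BISIMILAR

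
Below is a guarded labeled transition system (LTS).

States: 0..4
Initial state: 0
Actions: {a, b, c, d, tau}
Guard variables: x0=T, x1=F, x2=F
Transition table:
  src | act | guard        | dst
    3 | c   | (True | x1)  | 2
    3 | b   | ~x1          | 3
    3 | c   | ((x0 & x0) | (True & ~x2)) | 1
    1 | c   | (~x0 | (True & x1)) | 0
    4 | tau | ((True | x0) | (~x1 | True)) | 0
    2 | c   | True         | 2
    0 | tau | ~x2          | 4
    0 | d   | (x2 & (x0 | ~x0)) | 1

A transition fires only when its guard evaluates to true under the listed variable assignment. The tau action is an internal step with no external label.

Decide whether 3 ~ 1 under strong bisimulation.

Answer: NOT BISIMILAR

Analysis:
Compute ~ classes (split until stable):
  round 0: {{0,1,2,3,4}}
  round 1: {{0,4},{1},{2},{3}}
Fixed point at round 2; 4 class(es).
class of 3: {3}; class of 1: {1}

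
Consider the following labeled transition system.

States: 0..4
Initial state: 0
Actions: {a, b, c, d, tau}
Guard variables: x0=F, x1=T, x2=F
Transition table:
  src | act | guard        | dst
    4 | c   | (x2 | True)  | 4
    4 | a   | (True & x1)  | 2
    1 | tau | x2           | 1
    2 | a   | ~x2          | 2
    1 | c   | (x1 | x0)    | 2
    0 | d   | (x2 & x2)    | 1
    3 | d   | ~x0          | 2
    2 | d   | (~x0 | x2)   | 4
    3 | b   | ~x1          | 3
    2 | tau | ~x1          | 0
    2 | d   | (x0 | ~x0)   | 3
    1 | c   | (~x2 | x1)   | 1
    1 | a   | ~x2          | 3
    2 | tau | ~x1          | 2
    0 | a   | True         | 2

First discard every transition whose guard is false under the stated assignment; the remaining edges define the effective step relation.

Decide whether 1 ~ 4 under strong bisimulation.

Refine partition for ~:
  π0 = {{0,1,2,3,4}}
  π1 = {{0},{1,4},{2},{3}}
  π2 = {{0},{1},{2},{3},{4}}
stable after 3 split(s): 5 block(s)
1∈{1}, 4∈{4}

Answer: NOT BISIMILAR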